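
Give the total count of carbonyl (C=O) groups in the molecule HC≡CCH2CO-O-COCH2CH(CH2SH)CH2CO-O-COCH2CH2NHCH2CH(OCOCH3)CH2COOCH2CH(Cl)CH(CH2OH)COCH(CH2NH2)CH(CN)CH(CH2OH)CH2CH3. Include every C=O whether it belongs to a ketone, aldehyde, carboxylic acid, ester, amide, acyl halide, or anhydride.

7

CH2CO-O-COCH2: anhydride, 2 C=O (running total 2).
CH2CO-O-COCH2: anhydride, 2 C=O (running total 4).
CH(OCOCH3): ester, 1 C=O (running total 5).
CH2COOCH2: ester, 1 C=O (running total 6).
CO: ketone, 1 C=O (running total 7).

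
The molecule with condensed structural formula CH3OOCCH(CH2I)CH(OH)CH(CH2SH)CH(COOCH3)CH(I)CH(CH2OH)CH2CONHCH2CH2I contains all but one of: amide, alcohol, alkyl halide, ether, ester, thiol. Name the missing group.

amide: present (CH2CONHCH2 — –C(=O)–N– linkage → amide (the N is not an amine)).
thiol: present (CH(CH2SH) — pendant –CH2SH → thiol).
alkyl halide: present (CH(CH2I) — pendant –CH2X: halogen on sp³ carbon → alkyl halide).
ester: present (CH3OOC — CH3O–C(=O)–: carbonyl C bonded to C and to –OCH3 → ester (not ketone + ether)).
alcohol: present (CH(OH) — –OH on an sp³ carbon → alcohol (secondary)).
ether: absent. In each of CH3OOC and CH(COOCH3), the C–O–C oxygen is adjacent to a C=O, so it belongs to an ester, not an ether.

ether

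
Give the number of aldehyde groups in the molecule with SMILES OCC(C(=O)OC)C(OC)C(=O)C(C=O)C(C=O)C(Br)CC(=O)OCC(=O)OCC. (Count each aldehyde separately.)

Taking each segment in turn:
  HOCH2: HO– on an sp³ carbon → alcohol.
  CH(COOCH3): pendant –COOCH3: carbonyl C bonded to C and –OCH3 → ester.
  CH(OCH3): pendant –OCH3: C–O–C with sp³ C, no adjacent C=O → ether.
  CO: –C(=O)– with carbon on both sides → ketone.
  CH(CHO): pendant –CHO: carbonyl C bonded to C and H → aldehyde.
  CH(CHO): pendant –CHO: carbonyl C bonded to C and H → aldehyde.
  CH(Br): halogen on an sp³ carbon → alkyl halide.
  CH2COOCH2: –C(=O)–O–C with C on the carbonyl side → ester.
  COOCH2CH3: –C(=O)OCH2CH3: carbonyl C bonded to C and to –OEt → ester.
Aldehyde appears at: CH(CHO), CH(CHO) → 2.

2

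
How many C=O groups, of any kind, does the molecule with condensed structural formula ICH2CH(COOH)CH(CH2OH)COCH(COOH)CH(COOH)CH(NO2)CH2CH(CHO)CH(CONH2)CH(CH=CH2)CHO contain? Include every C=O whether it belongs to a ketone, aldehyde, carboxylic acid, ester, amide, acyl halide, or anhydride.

7

CH(COOH): carboxylic acid, 1 C=O (running total 1).
CO: ketone, 1 C=O (running total 2).
CH(COOH): carboxylic acid, 1 C=O (running total 3).
CH(COOH): carboxylic acid, 1 C=O (running total 4).
CH(CHO): aldehyde, 1 C=O (running total 5).
CH(CONH2): amide, 1 C=O (running total 6).
CHO: aldehyde, 1 C=O (running total 7).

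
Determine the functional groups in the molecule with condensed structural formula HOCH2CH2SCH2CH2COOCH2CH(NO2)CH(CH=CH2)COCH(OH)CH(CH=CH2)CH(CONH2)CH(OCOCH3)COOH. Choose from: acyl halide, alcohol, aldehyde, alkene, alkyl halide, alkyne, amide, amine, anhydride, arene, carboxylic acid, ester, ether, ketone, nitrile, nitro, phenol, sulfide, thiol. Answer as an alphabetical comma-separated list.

alcohol, alkene, amide, carboxylic acid, ester, ketone, nitro, sulfide

Working along the chain:
  HOCH2: HO– on an sp³ carbon → alcohol.
  CH2SCH2: C–S–C linkage → sulfide (thioether).
  CH2COOCH2: –C(=O)–O–C with C on the carbonyl side → ester.
  CH(NO2): –NO2 on an sp³ carbon → nitro (the N=O is not a carbonyl).
  CH(CH=CH2): pendant –CH=CH2: C=C double bond → alkene.
  CO: –C(=O)– with carbon on both sides → ketone.
  CH(OH): –OH on an sp³ carbon → alcohol (secondary).
  CH(CH=CH2): pendant –CH=CH2: C=C double bond → alkene.
  CH(CONH2): pendant –CONH2: carbonyl C bonded to C and N → amide.
  CH(OCOCH3): pendant –OC(=O)CH3: an acyloxy group → ester.
  COOH: –COOH: carbonyl C bonded to –OH and C → carboxylic acid (the –OH is not a separate alcohol).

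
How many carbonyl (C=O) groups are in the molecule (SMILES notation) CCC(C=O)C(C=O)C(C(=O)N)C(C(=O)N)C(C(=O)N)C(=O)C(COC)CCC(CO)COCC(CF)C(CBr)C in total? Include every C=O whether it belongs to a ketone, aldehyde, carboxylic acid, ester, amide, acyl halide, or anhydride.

CH(CHO): aldehyde, 1 C=O (running total 1).
CH(CHO): aldehyde, 1 C=O (running total 2).
CH(CONH2): amide, 1 C=O (running total 3).
CH(CONH2): amide, 1 C=O (running total 4).
CH(CONH2): amide, 1 C=O (running total 5).
CO: ketone, 1 C=O (running total 6).

6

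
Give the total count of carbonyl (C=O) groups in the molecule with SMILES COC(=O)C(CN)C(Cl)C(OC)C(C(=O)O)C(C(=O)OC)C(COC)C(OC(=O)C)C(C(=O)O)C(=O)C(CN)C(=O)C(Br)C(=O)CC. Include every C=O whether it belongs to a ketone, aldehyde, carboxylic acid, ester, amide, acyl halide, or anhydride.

CH3OOC: ester, 1 C=O (running total 1).
CH(COOH): carboxylic acid, 1 C=O (running total 2).
CH(COOCH3): ester, 1 C=O (running total 3).
CH(OCOCH3): ester, 1 C=O (running total 4).
CH(COOH): carboxylic acid, 1 C=O (running total 5).
CO: ketone, 1 C=O (running total 6).
CO: ketone, 1 C=O (running total 7).
CO: ketone, 1 C=O (running total 8).

8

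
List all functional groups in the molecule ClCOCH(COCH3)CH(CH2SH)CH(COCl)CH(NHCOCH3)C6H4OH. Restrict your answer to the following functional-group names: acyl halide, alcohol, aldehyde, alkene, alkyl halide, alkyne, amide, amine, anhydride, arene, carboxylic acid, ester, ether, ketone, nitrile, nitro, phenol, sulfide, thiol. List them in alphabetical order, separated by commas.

acyl halide, amide, arene, ketone, phenol, thiol

Working along the chain:
  ClCO: –C(=O)Cl: carbonyl C bonded to C and to a halogen → acyl halide (not alkyl halide).
  CH(COCH3): pendant –COCH3: carbonyl C bonded to two carbons → ketone.
  CH(CH2SH): pendant –CH2SH → thiol.
  CH(COCl): pendant –C(=O)X: carbonyl C bonded to C and halogen → acyl halide.
  CH(NHCOCH3): pendant –NHC(=O)CH3: N bonded to a carbonyl → amide (not amine).
  C6H4OH: –OH attached directly to an aromatic ring → phenol (not alcohol); the ring itself is an arene.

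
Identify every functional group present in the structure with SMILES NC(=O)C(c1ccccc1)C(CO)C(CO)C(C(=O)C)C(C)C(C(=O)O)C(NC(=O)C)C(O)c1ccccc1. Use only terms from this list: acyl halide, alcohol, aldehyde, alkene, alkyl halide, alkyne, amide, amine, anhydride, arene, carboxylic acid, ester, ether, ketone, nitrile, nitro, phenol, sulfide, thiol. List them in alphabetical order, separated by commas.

–C(=O)NH2: carbonyl C bonded to C and to N → amide (the N is not a separate amine).
pendant –C6H5: benzene ring → arene.
pendant –CH2OH on an sp³ backbone C → alcohol.
pendant –CH2OH on an sp³ backbone C → alcohol.
pendant –COCH3: carbonyl C bonded to two carbons → ketone.
pendant –COOH: carbonyl C bonded to C and –OH → carboxylic acid.
pendant –NHC(=O)CH3: N bonded to a carbonyl → amide (not amine).
–OH on an sp³ carbon → alcohol (secondary).
–C6H5 phenyl ring → arene.

alcohol, amide, arene, carboxylic acid, ketone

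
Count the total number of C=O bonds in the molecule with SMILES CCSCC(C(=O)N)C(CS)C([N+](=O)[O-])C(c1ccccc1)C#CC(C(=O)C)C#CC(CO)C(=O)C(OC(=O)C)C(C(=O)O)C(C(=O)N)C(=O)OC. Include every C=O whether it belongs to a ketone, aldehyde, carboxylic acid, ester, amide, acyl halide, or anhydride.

7

CH(CONH2): amide, 1 C=O (running total 1).
CH(COCH3): ketone, 1 C=O (running total 2).
CO: ketone, 1 C=O (running total 3).
CH(OCOCH3): ester, 1 C=O (running total 4).
CH(COOH): carboxylic acid, 1 C=O (running total 5).
CH(CONH2): amide, 1 C=O (running total 6).
COOCH3: ester, 1 C=O (running total 7).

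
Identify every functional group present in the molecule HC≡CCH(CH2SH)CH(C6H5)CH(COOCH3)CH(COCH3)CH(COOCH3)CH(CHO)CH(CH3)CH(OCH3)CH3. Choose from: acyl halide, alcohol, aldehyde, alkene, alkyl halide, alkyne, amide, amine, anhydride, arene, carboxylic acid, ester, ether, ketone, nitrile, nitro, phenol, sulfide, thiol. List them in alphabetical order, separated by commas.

Reading the structure from left to right:
  HC≡C: C≡C triple bond → alkyne.
  CH(CH2SH): pendant –CH2SH → thiol.
  CH(C6H5): pendant –C6H5: benzene ring → arene.
  CH(COOCH3): pendant –COOCH3: carbonyl C bonded to C and –OCH3 → ester.
  CH(COCH3): pendant –COCH3: carbonyl C bonded to two carbons → ketone.
  CH(COOCH3): pendant –COOCH3: carbonyl C bonded to C and –OCH3 → ester.
  CH(CHO): pendant –CHO: carbonyl C bonded to C and H → aldehyde.
  CH(OCH3): pendant –OCH3: C–O–C with sp³ C, no adjacent C=O → ether.

aldehyde, alkyne, arene, ester, ether, ketone, thiol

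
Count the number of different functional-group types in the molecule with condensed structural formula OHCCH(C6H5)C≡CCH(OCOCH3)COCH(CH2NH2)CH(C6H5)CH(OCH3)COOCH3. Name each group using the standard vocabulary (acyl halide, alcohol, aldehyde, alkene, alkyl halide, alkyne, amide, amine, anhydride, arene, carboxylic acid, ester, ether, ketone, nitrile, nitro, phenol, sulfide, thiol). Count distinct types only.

7

Reading the structure from left to right:
  OHC: terminal –CHO: carbonyl C bonded to H and C → aldehyde.
  CH(C6H5): pendant –C6H5: benzene ring → arene.
  C≡C: C≡C triple bond → alkyne.
  CH(OCOCH3): pendant –OC(=O)CH3: an acyloxy group → ester.
  CO: –C(=O)– with carbon on both sides → ketone.
  CH(CH2NH2): pendant –CH2NH2: N on sp³ C, no adjacent C=O → amine.
  CH(C6H5): pendant –C6H5: benzene ring → arene.
  CH(OCH3): pendant –OCH3: C–O–C with sp³ C, no adjacent C=O → ether.
  COOCH3: –C(=O)OCH3: carbonyl C bonded to C and to –OCH3 → ester (not ketone + ether).
Distinct types present: aldehyde, alkyne, amine, arene, ester, ether, ketone.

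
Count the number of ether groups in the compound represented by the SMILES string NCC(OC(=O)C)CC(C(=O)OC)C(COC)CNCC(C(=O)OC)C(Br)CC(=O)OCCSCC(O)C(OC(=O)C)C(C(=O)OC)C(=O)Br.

1

Reading the structure from left to right:
  H2NCH2: –NH2 on an sp³ carbon with no adjacent C=O → amine.
  CH(OCOCH3): pendant –OC(=O)CH3: an acyloxy group → ester.
  CH(COOCH3): pendant –COOCH3: carbonyl C bonded to C and –OCH3 → ester.
  CH(CH2OCH3): pendant –CH2OCH3: C–O–C linkage → ether.
  CH2NHCH2: C–N–C with sp³ carbons and no adjacent C=O → amine (secondary).
  CH(COOCH3): pendant –COOCH3: carbonyl C bonded to C and –OCH3 → ester.
  CH(Br): halogen on an sp³ carbon → alkyl halide.
  CH2COOCH2: –C(=O)–O–C with C on the carbonyl side → ester.
  CH2SCH2: C–S–C linkage → sulfide (thioether).
  CH(OH): –OH on an sp³ carbon → alcohol (secondary).
  CH(OCOCH3): pendant –OC(=O)CH3: an acyloxy group → ester.
  CH(COOCH3): pendant –COOCH3: carbonyl C bonded to C and –OCH3 → ester.
  COBr: –C(=O)Br: carbonyl C bonded to C and to a halogen → acyl halide (not alkyl halide).
Ether appears at: CH(CH2OCH3) → 1.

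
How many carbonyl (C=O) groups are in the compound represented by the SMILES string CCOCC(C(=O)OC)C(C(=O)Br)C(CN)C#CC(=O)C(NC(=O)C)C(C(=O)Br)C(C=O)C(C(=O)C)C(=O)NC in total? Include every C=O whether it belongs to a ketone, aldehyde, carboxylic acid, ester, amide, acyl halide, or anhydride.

8

CH(COOCH3): ester, 1 C=O (running total 1).
CH(COBr): acyl halide, 1 C=O (running total 2).
CO: ketone, 1 C=O (running total 3).
CH(NHCOCH3): amide, 1 C=O (running total 4).
CH(COBr): acyl halide, 1 C=O (running total 5).
CH(CHO): aldehyde, 1 C=O (running total 6).
CH(COCH3): ketone, 1 C=O (running total 7).
CONHCH3: amide, 1 C=O (running total 8).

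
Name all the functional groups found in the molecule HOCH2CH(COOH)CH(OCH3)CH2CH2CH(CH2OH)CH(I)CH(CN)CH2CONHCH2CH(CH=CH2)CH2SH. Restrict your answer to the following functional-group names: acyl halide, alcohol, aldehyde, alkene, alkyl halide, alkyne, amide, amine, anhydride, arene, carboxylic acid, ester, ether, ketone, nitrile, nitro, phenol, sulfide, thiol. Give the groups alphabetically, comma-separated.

Reading the structure from left to right:
  HOCH2: HO– on an sp³ carbon → alcohol.
  CH(COOH): pendant –COOH: carbonyl C bonded to C and –OH → carboxylic acid.
  CH(OCH3): pendant –OCH3: C–O–C with sp³ C, no adjacent C=O → ether.
  CH(CH2OH): pendant –CH2OH on an sp³ backbone C → alcohol.
  CH(I): halogen on an sp³ carbon → alkyl halide.
  CH(CN): pendant –C≡N: nitrile.
  CH2CONHCH2: –C(=O)–N– linkage → amide (the N is not an amine).
  CH(CH=CH2): pendant –CH=CH2: C=C double bond → alkene.
  CH2SH: –SH on an sp³ carbon → thiol.

alcohol, alkene, alkyl halide, amide, carboxylic acid, ether, nitrile, thiol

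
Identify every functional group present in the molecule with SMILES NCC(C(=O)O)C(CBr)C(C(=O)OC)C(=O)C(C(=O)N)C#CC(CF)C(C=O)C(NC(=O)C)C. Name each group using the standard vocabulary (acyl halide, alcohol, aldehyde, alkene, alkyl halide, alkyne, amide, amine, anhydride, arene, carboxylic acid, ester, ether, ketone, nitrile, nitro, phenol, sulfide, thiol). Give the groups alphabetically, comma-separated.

aldehyde, alkyl halide, alkyne, amide, amine, carboxylic acid, ester, ketone

Taking each segment in turn:
  H2NCH2: –NH2 on an sp³ carbon with no adjacent C=O → amine.
  CH(COOH): pendant –COOH: carbonyl C bonded to C and –OH → carboxylic acid.
  CH(CH2Br): pendant –CH2X: halogen on sp³ carbon → alkyl halide.
  CH(COOCH3): pendant –COOCH3: carbonyl C bonded to C and –OCH3 → ester.
  CO: –C(=O)– with carbon on both sides → ketone.
  CH(CONH2): pendant –CONH2: carbonyl C bonded to C and N → amide.
  C≡C: C≡C triple bond → alkyne.
  CH(CH2F): pendant –CH2X: halogen on sp³ carbon → alkyl halide.
  CH(CHO): pendant –CHO: carbonyl C bonded to C and H → aldehyde.
  CH(NHCOCH3): pendant –NHC(=O)CH3: N bonded to a carbonyl → amide (not amine).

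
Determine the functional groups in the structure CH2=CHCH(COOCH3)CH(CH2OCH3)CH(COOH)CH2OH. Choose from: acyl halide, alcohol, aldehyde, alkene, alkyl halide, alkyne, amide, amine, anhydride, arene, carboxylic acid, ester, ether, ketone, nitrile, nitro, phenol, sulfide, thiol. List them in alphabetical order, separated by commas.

C=C double bond → alkene.
pendant –COOCH3: carbonyl C bonded to C and –OCH3 → ester.
pendant –CH2OCH3: C–O–C linkage → ether.
pendant –COOH: carbonyl C bonded to C and –OH → carboxylic acid.
–OH on an sp³ carbon → alcohol.

alcohol, alkene, carboxylic acid, ester, ether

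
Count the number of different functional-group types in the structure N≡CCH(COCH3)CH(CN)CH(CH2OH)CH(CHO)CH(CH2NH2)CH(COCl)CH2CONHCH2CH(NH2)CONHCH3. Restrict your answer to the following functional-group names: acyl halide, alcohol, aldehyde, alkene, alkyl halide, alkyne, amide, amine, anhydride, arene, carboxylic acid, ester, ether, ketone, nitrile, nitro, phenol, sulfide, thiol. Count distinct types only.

Working along the chain:
  N≡C: N≡C–: carbon triple-bonded to nitrogen → nitrile.
  CH(COCH3): pendant –COCH3: carbonyl C bonded to two carbons → ketone.
  CH(CN): pendant –C≡N: nitrile.
  CH(CH2OH): pendant –CH2OH on an sp³ backbone C → alcohol.
  CH(CHO): pendant –CHO: carbonyl C bonded to C and H → aldehyde.
  CH(CH2NH2): pendant –CH2NH2: N on sp³ C, no adjacent C=O → amine.
  CH(COCl): pendant –C(=O)X: carbonyl C bonded to C and halogen → acyl halide.
  CH2CONHCH2: –C(=O)–N– linkage → amide (the N is not an amine).
  CH(NH2): –NH2 on an sp³ carbon with no adjacent C=O → amine.
  CONHCH3: –C(=O)NHCH3: carbonyl C bonded to C and to N → amide (the N is not an amine).
Distinct types present: acyl halide, alcohol, aldehyde, amide, amine, ketone, nitrile.

7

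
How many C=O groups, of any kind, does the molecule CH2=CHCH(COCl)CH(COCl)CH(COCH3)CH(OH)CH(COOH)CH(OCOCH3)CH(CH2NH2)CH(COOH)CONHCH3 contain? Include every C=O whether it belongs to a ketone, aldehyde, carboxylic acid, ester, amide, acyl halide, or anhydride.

7

CH(COCl): acyl halide, 1 C=O (running total 1).
CH(COCl): acyl halide, 1 C=O (running total 2).
CH(COCH3): ketone, 1 C=O (running total 3).
CH(COOH): carboxylic acid, 1 C=O (running total 4).
CH(OCOCH3): ester, 1 C=O (running total 5).
CH(COOH): carboxylic acid, 1 C=O (running total 6).
CONHCH3: amide, 1 C=O (running total 7).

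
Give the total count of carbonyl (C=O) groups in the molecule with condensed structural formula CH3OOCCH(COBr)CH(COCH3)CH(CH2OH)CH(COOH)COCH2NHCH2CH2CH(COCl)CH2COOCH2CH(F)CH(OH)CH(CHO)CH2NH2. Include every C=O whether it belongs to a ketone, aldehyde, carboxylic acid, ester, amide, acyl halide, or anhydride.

CH3OOC: ester, 1 C=O (running total 1).
CH(COBr): acyl halide, 1 C=O (running total 2).
CH(COCH3): ketone, 1 C=O (running total 3).
CH(COOH): carboxylic acid, 1 C=O (running total 4).
CO: ketone, 1 C=O (running total 5).
CH(COCl): acyl halide, 1 C=O (running total 6).
CH2COOCH2: ester, 1 C=O (running total 7).
CH(CHO): aldehyde, 1 C=O (running total 8).

8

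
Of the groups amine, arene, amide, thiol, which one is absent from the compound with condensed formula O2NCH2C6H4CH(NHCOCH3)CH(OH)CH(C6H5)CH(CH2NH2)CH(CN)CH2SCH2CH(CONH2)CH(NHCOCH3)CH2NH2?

thiol

amide: present (CH(NHCOCH3) — pendant –NHC(=O)CH3: N bonded to a carbonyl → amide (not amine)).
arene: present (C6H4 — para-disubstituted benzene ring → arene).
amine: present (CH(CH2NH2) — pendant –CH2NH2: N on sp³ C, no adjacent C=O → amine).
thiol: no segment matches this pattern.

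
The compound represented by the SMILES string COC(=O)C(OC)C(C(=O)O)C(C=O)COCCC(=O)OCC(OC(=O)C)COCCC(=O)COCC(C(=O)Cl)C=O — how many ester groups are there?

Working along the chain:
  CH3OOC: CH3O–C(=O)–: carbonyl C bonded to C and to –OCH3 → ester (not ketone + ether).
  CH(OCH3): pendant –OCH3: C–O–C with sp³ C, no adjacent C=O → ether.
  CH(COOH): pendant –COOH: carbonyl C bonded to C and –OH → carboxylic acid.
  CH(CHO): pendant –CHO: carbonyl C bonded to C and H → aldehyde.
  CH2OCH2: C–O–C with sp³ carbons on both sides and no adjacent C=O → ether.
  CH2COOCH2: –C(=O)–O–C with C on the carbonyl side → ester.
  CH(OCOCH3): pendant –OC(=O)CH3: an acyloxy group → ester.
  CH2OCH2: C–O–C with sp³ carbons on both sides and no adjacent C=O → ether.
  CO: –C(=O)– with carbon on both sides → ketone.
  CH2OCH2: C–O–C with sp³ carbons on both sides and no adjacent C=O → ether.
  CH(COCl): pendant –C(=O)X: carbonyl C bonded to C and halogen → acyl halide.
  CHO: terminal –CHO: carbonyl C bonded to H and C → aldehyde.
Ester appears at: CH3OOC, CH2COOCH2, CH(OCOCH3) → 3.

3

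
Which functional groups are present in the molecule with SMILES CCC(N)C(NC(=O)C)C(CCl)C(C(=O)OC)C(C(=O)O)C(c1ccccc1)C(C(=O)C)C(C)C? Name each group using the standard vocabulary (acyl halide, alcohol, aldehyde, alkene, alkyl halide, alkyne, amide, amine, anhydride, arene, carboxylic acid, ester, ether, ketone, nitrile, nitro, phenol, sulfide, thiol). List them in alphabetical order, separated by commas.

alkyl halide, amide, amine, arene, carboxylic acid, ester, ketone

Reading the structure from left to right:
  CH(NH2): –NH2 on an sp³ carbon with no adjacent C=O → amine.
  CH(NHCOCH3): pendant –NHC(=O)CH3: N bonded to a carbonyl → amide (not amine).
  CH(CH2Cl): pendant –CH2X: halogen on sp³ carbon → alkyl halide.
  CH(COOCH3): pendant –COOCH3: carbonyl C bonded to C and –OCH3 → ester.
  CH(COOH): pendant –COOH: carbonyl C bonded to C and –OH → carboxylic acid.
  CH(C6H5): pendant –C6H5: benzene ring → arene.
  CH(COCH3): pendant –COCH3: carbonyl C bonded to two carbons → ketone.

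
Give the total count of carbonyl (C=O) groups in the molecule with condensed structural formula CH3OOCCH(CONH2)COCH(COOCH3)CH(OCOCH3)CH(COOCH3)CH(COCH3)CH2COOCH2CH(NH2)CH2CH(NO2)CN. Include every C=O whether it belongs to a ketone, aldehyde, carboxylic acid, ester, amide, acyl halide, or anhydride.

CH3OOC: ester, 1 C=O (running total 1).
CH(CONH2): amide, 1 C=O (running total 2).
CO: ketone, 1 C=O (running total 3).
CH(COOCH3): ester, 1 C=O (running total 4).
CH(OCOCH3): ester, 1 C=O (running total 5).
CH(COOCH3): ester, 1 C=O (running total 6).
CH(COCH3): ketone, 1 C=O (running total 7).
CH2COOCH2: ester, 1 C=O (running total 8).

8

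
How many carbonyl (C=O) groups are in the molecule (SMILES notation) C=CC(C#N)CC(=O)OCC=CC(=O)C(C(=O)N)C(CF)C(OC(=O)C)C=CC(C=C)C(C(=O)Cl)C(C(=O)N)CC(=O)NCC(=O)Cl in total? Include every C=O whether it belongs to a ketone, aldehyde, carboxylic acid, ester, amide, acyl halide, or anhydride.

8

CH2COOCH2: ester, 1 C=O (running total 1).
CO: ketone, 1 C=O (running total 2).
CH(CONH2): amide, 1 C=O (running total 3).
CH(OCOCH3): ester, 1 C=O (running total 4).
CH(COCl): acyl halide, 1 C=O (running total 5).
CH(CONH2): amide, 1 C=O (running total 6).
CH2CONHCH2: amide, 1 C=O (running total 7).
COCl: acyl halide, 1 C=O (running total 8).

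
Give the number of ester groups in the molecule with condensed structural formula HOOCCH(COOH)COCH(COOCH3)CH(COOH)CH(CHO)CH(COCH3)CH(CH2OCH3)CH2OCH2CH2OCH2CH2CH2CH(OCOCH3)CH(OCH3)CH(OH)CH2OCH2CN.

Taking each segment in turn:
  HOOC: –COOH: carbonyl C bonded to –OH and C → carboxylic acid (the –OH is not a separate alcohol).
  CH(COOH): pendant –COOH: carbonyl C bonded to C and –OH → carboxylic acid.
  CO: –C(=O)– with carbon on both sides → ketone.
  CH(COOCH3): pendant –COOCH3: carbonyl C bonded to C and –OCH3 → ester.
  CH(COOH): pendant –COOH: carbonyl C bonded to C and –OH → carboxylic acid.
  CH(CHO): pendant –CHO: carbonyl C bonded to C and H → aldehyde.
  CH(COCH3): pendant –COCH3: carbonyl C bonded to two carbons → ketone.
  CH(CH2OCH3): pendant –CH2OCH3: C–O–C linkage → ether.
  CH2OCH2: C–O–C with sp³ carbons on both sides and no adjacent C=O → ether.
  CH2OCH2: C–O–C with sp³ carbons on both sides and no adjacent C=O → ether.
  CH(OCOCH3): pendant –OC(=O)CH3: an acyloxy group → ester.
  CH(OCH3): pendant –OCH3: C–O–C with sp³ C, no adjacent C=O → ether.
  CH(OH): –OH on an sp³ carbon → alcohol (secondary).
  CH2OCH2: C–O–C with sp³ carbons on both sides and no adjacent C=O → ether.
  CN: –C≡N: carbon triple-bonded to nitrogen → nitrile.
Ester appears at: CH(COOCH3), CH(OCOCH3) → 2.

2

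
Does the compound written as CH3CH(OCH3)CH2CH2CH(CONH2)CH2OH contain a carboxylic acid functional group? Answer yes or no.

no

pendant –OCH3: C–O–C with sp³ C, no adjacent C=O → ether.
pendant –CONH2: carbonyl C bonded to C and N → amide.
–OH on an sp³ carbon → alcohol.
In CH(CONH2), the carbonyl is bonded to nitrogen, not to –OH; that is an amide.
The groups actually present are: alcohol, amide, ether.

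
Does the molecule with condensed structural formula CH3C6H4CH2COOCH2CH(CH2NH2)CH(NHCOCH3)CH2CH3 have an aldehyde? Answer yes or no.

para-disubstituted benzene ring → arene.
–C(=O)–O–C with C on the carbonyl side → ester.
pendant –CH2NH2: N on sp³ C, no adjacent C=O → amine.
pendant –NHC(=O)CH3: N bonded to a carbonyl → amide (not amine).
The groups actually present are: amide, amine, arene, ester.

no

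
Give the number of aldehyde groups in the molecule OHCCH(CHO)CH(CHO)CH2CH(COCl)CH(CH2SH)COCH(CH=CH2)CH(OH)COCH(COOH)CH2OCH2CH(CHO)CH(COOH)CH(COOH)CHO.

5

Working along the chain:
  OHC: terminal –CHO: carbonyl C bonded to H and C → aldehyde.
  CH(CHO): pendant –CHO: carbonyl C bonded to C and H → aldehyde.
  CH(CHO): pendant –CHO: carbonyl C bonded to C and H → aldehyde.
  CH(COCl): pendant –C(=O)X: carbonyl C bonded to C and halogen → acyl halide.
  CH(CH2SH): pendant –CH2SH → thiol.
  CO: –C(=O)– with carbon on both sides → ketone.
  CH(CH=CH2): pendant –CH=CH2: C=C double bond → alkene.
  CH(OH): –OH on an sp³ carbon → alcohol (secondary).
  CO: –C(=O)– with carbon on both sides → ketone.
  CH(COOH): pendant –COOH: carbonyl C bonded to C and –OH → carboxylic acid.
  CH2OCH2: C–O–C with sp³ carbons on both sides and no adjacent C=O → ether.
  CH(CHO): pendant –CHO: carbonyl C bonded to C and H → aldehyde.
  CH(COOH): pendant –COOH: carbonyl C bonded to C and –OH → carboxylic acid.
  CH(COOH): pendant –COOH: carbonyl C bonded to C and –OH → carboxylic acid.
  CHO: terminal –CHO: carbonyl C bonded to H and C → aldehyde.
Aldehyde appears at: OHC, CH(CHO), CH(CHO), CH(CHO), CHO → 5.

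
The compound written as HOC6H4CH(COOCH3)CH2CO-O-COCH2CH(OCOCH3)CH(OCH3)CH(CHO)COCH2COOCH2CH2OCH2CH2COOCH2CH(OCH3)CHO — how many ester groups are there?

4

Taking each segment in turn:
  HOC6H4: –OH attached directly to an aromatic ring → phenol (not alcohol); the ring itself is an arene.
  CH(COOCH3): pendant –COOCH3: carbonyl C bonded to C and –OCH3 → ester.
  CH2CO-O-COCH2: two acyl groups sharing one oxygen, –C(=O)–O–C(=O)– → anhydride.
  CH(OCOCH3): pendant –OC(=O)CH3: an acyloxy group → ester.
  CH(OCH3): pendant –OCH3: C–O–C with sp³ C, no adjacent C=O → ether.
  CH(CHO): pendant –CHO: carbonyl C bonded to C and H → aldehyde.
  CO: –C(=O)– with carbon on both sides → ketone.
  CH2COOCH2: –C(=O)–O–C with C on the carbonyl side → ester.
  CH2OCH2: C–O–C with sp³ carbons on both sides and no adjacent C=O → ether.
  CH2COOCH2: –C(=O)–O–C with C on the carbonyl side → ester.
  CH(OCH3): pendant –OCH3: C–O–C with sp³ C, no adjacent C=O → ether.
  CHO: terminal –CHO: carbonyl C bonded to H and C → aldehyde.
Ester appears at: CH(COOCH3), CH(OCOCH3), CH2COOCH2, CH2COOCH2 → 4.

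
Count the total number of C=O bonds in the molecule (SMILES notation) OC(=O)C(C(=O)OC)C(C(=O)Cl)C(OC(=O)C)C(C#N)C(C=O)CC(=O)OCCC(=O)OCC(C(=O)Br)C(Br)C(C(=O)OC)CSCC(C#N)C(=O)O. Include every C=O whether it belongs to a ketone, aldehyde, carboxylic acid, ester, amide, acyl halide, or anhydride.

10

HOOC: carboxylic acid, 1 C=O (running total 1).
CH(COOCH3): ester, 1 C=O (running total 2).
CH(COCl): acyl halide, 1 C=O (running total 3).
CH(OCOCH3): ester, 1 C=O (running total 4).
CH(CHO): aldehyde, 1 C=O (running total 5).
CH2COOCH2: ester, 1 C=O (running total 6).
CH2COOCH2: ester, 1 C=O (running total 7).
CH(COBr): acyl halide, 1 C=O (running total 8).
CH(COOCH3): ester, 1 C=O (running total 9).
COOH: carboxylic acid, 1 C=O (running total 10).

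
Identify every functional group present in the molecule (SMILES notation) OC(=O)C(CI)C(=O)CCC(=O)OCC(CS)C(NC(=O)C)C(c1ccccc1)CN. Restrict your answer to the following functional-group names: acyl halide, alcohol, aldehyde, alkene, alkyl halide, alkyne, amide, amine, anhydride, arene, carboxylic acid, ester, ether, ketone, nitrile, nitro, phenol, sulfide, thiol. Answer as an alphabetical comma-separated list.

Taking each segment in turn:
  HOOC: –COOH: carbonyl C bonded to –OH and C → carboxylic acid (the –OH is not a separate alcohol).
  CH(CH2I): pendant –CH2X: halogen on sp³ carbon → alkyl halide.
  CO: –C(=O)– with carbon on both sides → ketone.
  CH2COOCH2: –C(=O)–O–C with C on the carbonyl side → ester.
  CH(CH2SH): pendant –CH2SH → thiol.
  CH(NHCOCH3): pendant –NHC(=O)CH3: N bonded to a carbonyl → amide (not amine).
  CH(C6H5): pendant –C6H5: benzene ring → arene.
  CH2NH2: –NH2 on an sp³ carbon with no adjacent C=O → amine.

alkyl halide, amide, amine, arene, carboxylic acid, ester, ketone, thiol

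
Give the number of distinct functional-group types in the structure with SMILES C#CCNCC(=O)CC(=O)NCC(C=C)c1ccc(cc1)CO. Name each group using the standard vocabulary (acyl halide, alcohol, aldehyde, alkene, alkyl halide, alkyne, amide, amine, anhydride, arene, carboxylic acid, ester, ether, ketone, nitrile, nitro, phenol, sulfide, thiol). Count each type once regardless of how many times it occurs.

7

C≡C triple bond → alkyne.
C–N–C with sp³ carbons and no adjacent C=O → amine (secondary).
–C(=O)– with carbon on both sides → ketone.
–C(=O)–N– linkage → amide (the N is not an amine).
pendant –CH=CH2: C=C double bond → alkene.
para-disubstituted benzene ring → arene.
–OH on an sp³ carbon → alcohol.
Distinct types present: alcohol, alkene, alkyne, amide, amine, arene, ketone.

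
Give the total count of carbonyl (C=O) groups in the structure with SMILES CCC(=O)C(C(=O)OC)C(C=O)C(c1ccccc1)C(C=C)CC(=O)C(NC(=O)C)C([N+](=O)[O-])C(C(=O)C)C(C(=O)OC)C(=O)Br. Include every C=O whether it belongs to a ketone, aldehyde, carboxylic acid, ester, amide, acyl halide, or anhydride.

8

CO: ketone, 1 C=O (running total 1).
CH(COOCH3): ester, 1 C=O (running total 2).
CH(CHO): aldehyde, 1 C=O (running total 3).
CO: ketone, 1 C=O (running total 4).
CH(NHCOCH3): amide, 1 C=O (running total 5).
CH(COCH3): ketone, 1 C=O (running total 6).
CH(COOCH3): ester, 1 C=O (running total 7).
COBr: acyl halide, 1 C=O (running total 8).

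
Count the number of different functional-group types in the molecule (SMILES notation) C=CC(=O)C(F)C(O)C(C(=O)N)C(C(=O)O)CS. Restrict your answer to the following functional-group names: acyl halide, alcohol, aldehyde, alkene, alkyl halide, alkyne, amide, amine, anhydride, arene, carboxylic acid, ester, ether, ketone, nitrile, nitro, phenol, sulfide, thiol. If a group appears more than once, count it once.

7

Reading the structure from left to right:
  CH2=CH: C=C double bond → alkene.
  CO: –C(=O)– with carbon on both sides → ketone.
  CH(F): halogen on an sp³ carbon → alkyl halide.
  CH(OH): –OH on an sp³ carbon → alcohol (secondary).
  CH(CONH2): pendant –CONH2: carbonyl C bonded to C and N → amide.
  CH(COOH): pendant –COOH: carbonyl C bonded to C and –OH → carboxylic acid.
  CH2SH: –SH on an sp³ carbon → thiol.
Distinct types present: alcohol, alkene, alkyl halide, amide, carboxylic acid, ketone, thiol.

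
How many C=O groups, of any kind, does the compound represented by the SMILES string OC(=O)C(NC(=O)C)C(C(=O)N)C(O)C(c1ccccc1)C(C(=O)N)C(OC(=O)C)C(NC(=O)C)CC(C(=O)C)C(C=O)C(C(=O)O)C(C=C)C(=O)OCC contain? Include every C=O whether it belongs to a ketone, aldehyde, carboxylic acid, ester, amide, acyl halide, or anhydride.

HOOC: carboxylic acid, 1 C=O (running total 1).
CH(NHCOCH3): amide, 1 C=O (running total 2).
CH(CONH2): amide, 1 C=O (running total 3).
CH(CONH2): amide, 1 C=O (running total 4).
CH(OCOCH3): ester, 1 C=O (running total 5).
CH(NHCOCH3): amide, 1 C=O (running total 6).
CH(COCH3): ketone, 1 C=O (running total 7).
CH(CHO): aldehyde, 1 C=O (running total 8).
CH(COOH): carboxylic acid, 1 C=O (running total 9).
COOCH2CH3: ester, 1 C=O (running total 10).

10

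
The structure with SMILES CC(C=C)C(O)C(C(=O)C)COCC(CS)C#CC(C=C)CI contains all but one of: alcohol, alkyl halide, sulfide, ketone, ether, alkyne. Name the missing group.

sulfide

alkyl halide: present (CH2I — halogen on an sp³ carbon → alkyl halide).
ether: present (CH2OCH2 — C–O–C with sp³ carbons on both sides and no adjacent C=O → ether).
alcohol: present (CH(OH) — –OH on an sp³ carbon → alcohol (secondary)).
alkyne: present (C≡C — C≡C triple bond → alkyne).
ketone: present (CH(COCH3) — pendant –COCH3: carbonyl C bonded to two carbons → ketone).
sulfide: no segment matches this pattern.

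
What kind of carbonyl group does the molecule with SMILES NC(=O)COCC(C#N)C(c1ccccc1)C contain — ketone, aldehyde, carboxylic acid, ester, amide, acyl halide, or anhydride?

amide

The carbonyl is in the H2NCO segment: –C(=O)NH2: carbonyl C bonded to C and to N → amide (the N is not a separate amine).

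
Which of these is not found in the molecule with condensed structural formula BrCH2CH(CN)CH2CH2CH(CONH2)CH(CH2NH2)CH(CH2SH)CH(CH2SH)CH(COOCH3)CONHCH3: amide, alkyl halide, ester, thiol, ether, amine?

amide: present (CH(CONH2) — pendant –CONH2: carbonyl C bonded to C and N → amide).
amine: present (CH(CH2NH2) — pendant –CH2NH2: N on sp³ C, no adjacent C=O → amine).
alkyl halide: present (BrCH2 — halogen on an sp³ carbon → alkyl halide).
thiol: present (CH(CH2SH) — pendant –CH2SH → thiol).
ester: present (CH(COOCH3) — pendant –COOCH3: carbonyl C bonded to C and –OCH3 → ester).
ether: absent. In CH(COOCH3), the C–O–C oxygen is adjacent to a C=O, so it belongs to an ester, not an ether.

ether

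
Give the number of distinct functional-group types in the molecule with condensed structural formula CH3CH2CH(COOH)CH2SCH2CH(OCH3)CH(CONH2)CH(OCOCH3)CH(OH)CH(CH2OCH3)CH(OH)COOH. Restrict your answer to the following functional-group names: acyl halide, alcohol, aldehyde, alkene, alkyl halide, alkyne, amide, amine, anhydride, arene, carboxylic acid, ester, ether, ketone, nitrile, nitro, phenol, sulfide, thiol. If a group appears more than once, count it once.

Working along the chain:
  CH(COOH): pendant –COOH: carbonyl C bonded to C and –OH → carboxylic acid.
  CH2SCH2: C–S–C linkage → sulfide (thioether).
  CH(OCH3): pendant –OCH3: C–O–C with sp³ C, no adjacent C=O → ether.
  CH(CONH2): pendant –CONH2: carbonyl C bonded to C and N → amide.
  CH(OCOCH3): pendant –OC(=O)CH3: an acyloxy group → ester.
  CH(OH): –OH on an sp³ carbon → alcohol (secondary).
  CH(CH2OCH3): pendant –CH2OCH3: C–O–C linkage → ether.
  CH(OH): –OH on an sp³ carbon → alcohol (secondary).
  COOH: –COOH: carbonyl C bonded to –OH and C → carboxylic acid (the –OH is not a separate alcohol).
Distinct types present: alcohol, amide, carboxylic acid, ester, ether, sulfide.

6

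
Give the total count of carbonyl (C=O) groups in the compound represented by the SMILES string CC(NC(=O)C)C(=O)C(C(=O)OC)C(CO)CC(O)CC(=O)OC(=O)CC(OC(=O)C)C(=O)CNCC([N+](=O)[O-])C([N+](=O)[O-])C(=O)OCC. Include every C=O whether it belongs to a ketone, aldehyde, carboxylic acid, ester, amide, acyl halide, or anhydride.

8

CH(NHCOCH3): amide, 1 C=O (running total 1).
CO: ketone, 1 C=O (running total 2).
CH(COOCH3): ester, 1 C=O (running total 3).
CH2CO-O-COCH2: anhydride, 2 C=O (running total 5).
CH(OCOCH3): ester, 1 C=O (running total 6).
CO: ketone, 1 C=O (running total 7).
COOCH2CH3: ester, 1 C=O (running total 8).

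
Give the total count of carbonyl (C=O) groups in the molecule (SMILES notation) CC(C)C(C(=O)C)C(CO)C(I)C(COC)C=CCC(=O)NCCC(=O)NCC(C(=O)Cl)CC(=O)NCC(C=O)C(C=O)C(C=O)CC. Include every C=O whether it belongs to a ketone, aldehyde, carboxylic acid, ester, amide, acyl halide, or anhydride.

8

CH(COCH3): ketone, 1 C=O (running total 1).
CH2CONHCH2: amide, 1 C=O (running total 2).
CH2CONHCH2: amide, 1 C=O (running total 3).
CH(COCl): acyl halide, 1 C=O (running total 4).
CH2CONHCH2: amide, 1 C=O (running total 5).
CH(CHO): aldehyde, 1 C=O (running total 6).
CH(CHO): aldehyde, 1 C=O (running total 7).
CH(CHO): aldehyde, 1 C=O (running total 8).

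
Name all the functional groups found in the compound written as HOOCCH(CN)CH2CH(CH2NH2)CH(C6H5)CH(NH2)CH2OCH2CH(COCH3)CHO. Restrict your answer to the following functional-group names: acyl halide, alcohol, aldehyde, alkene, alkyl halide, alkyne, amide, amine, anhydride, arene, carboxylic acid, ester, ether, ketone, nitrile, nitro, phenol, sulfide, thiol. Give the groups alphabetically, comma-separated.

Taking each segment in turn:
  HOOC: –COOH: carbonyl C bonded to –OH and C → carboxylic acid (the –OH is not a separate alcohol).
  CH(CN): pendant –C≡N: nitrile.
  CH(CH2NH2): pendant –CH2NH2: N on sp³ C, no adjacent C=O → amine.
  CH(C6H5): pendant –C6H5: benzene ring → arene.
  CH(NH2): –NH2 on an sp³ carbon with no adjacent C=O → amine.
  CH2OCH2: C–O–C with sp³ carbons on both sides and no adjacent C=O → ether.
  CH(COCH3): pendant –COCH3: carbonyl C bonded to two carbons → ketone.
  CHO: terminal –CHO: carbonyl C bonded to H and C → aldehyde.

aldehyde, amine, arene, carboxylic acid, ether, ketone, nitrile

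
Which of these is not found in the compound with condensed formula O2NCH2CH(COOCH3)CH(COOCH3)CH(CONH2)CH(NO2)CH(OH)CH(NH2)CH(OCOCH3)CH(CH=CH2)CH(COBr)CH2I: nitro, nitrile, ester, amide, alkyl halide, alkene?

nitrile

ester: present (CH(COOCH3) — pendant –COOCH3: carbonyl C bonded to C and –OCH3 → ester).
alkene: present (CH(CH=CH2) — pendant –CH=CH2: C=C double bond → alkene).
nitro: present (O2NCH2 — –NO2 on carbon → nitro group).
alkyl halide: present (CH2I — halogen on an sp³ carbon → alkyl halide).
amide: present (CH(CONH2) — pendant –CONH2: carbonyl C bonded to C and N → amide).
nitrile: no segment matches this pattern.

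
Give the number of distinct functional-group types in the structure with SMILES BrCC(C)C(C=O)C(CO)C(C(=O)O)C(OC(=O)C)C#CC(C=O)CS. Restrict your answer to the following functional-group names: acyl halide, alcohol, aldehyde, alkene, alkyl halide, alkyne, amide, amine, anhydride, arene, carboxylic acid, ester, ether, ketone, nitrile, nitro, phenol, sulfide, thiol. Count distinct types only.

Reading the structure from left to right:
  BrCH2: halogen on an sp³ carbon → alkyl halide.
  CH(CHO): pendant –CHO: carbonyl C bonded to C and H → aldehyde.
  CH(CH2OH): pendant –CH2OH on an sp³ backbone C → alcohol.
  CH(COOH): pendant –COOH: carbonyl C bonded to C and –OH → carboxylic acid.
  CH(OCOCH3): pendant –OC(=O)CH3: an acyloxy group → ester.
  C≡C: C≡C triple bond → alkyne.
  CH(CHO): pendant –CHO: carbonyl C bonded to C and H → aldehyde.
  CH2SH: –SH on an sp³ carbon → thiol.
Distinct types present: alcohol, aldehyde, alkyl halide, alkyne, carboxylic acid, ester, thiol.

7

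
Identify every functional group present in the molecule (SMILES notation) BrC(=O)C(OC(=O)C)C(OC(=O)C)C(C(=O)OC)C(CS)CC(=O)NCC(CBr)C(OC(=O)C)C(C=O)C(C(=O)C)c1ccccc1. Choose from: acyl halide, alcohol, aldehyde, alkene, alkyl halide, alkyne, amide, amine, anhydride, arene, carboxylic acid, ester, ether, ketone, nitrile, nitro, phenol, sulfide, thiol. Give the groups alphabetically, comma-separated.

Taking each segment in turn:
  BrCO: –C(=O)Br: carbonyl C bonded to C and to a halogen → acyl halide (not alkyl halide).
  CH(OCOCH3): pendant –OC(=O)CH3: an acyloxy group → ester.
  CH(OCOCH3): pendant –OC(=O)CH3: an acyloxy group → ester.
  CH(COOCH3): pendant –COOCH3: carbonyl C bonded to C and –OCH3 → ester.
  CH(CH2SH): pendant –CH2SH → thiol.
  CH2CONHCH2: –C(=O)–N– linkage → amide (the N is not an amine).
  CH(CH2Br): pendant –CH2X: halogen on sp³ carbon → alkyl halide.
  CH(OCOCH3): pendant –OC(=O)CH3: an acyloxy group → ester.
  CH(CHO): pendant –CHO: carbonyl C bonded to C and H → aldehyde.
  CH(COCH3): pendant –COCH3: carbonyl C bonded to two carbons → ketone.
  C6H5: –C6H5 phenyl ring → arene.

acyl halide, aldehyde, alkyl halide, amide, arene, ester, ketone, thiol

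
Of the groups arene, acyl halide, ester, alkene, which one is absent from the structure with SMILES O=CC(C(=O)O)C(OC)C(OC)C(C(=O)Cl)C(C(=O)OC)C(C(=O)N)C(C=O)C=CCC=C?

alkene: present (CH=CH — C=C double bond → alkene).
acyl halide: present (CH(COCl) — pendant –C(=O)X: carbonyl C bonded to C and halogen → acyl halide).
ester: present (CH(COOCH3) — pendant –COOCH3: carbonyl C bonded to C and –OCH3 → ester).
arene: no segment matches this pattern.

arene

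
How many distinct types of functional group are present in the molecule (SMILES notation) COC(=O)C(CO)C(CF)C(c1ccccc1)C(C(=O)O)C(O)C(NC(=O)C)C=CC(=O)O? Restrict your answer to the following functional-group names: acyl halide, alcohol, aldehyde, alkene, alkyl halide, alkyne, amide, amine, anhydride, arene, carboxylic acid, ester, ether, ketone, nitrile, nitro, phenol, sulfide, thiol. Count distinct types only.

Taking each segment in turn:
  CH3OOC: CH3O–C(=O)–: carbonyl C bonded to C and to –OCH3 → ester (not ketone + ether).
  CH(CH2OH): pendant –CH2OH on an sp³ backbone C → alcohol.
  CH(CH2F): pendant –CH2X: halogen on sp³ carbon → alkyl halide.
  CH(C6H5): pendant –C6H5: benzene ring → arene.
  CH(COOH): pendant –COOH: carbonyl C bonded to C and –OH → carboxylic acid.
  CH(OH): –OH on an sp³ carbon → alcohol (secondary).
  CH(NHCOCH3): pendant –NHC(=O)CH3: N bonded to a carbonyl → amide (not amine).
  CH=CH: C=C double bond → alkene.
  COOH: –COOH: carbonyl C bonded to –OH and C → carboxylic acid (the –OH is not a separate alcohol).
Distinct types present: alcohol, alkene, alkyl halide, amide, arene, carboxylic acid, ester.

7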